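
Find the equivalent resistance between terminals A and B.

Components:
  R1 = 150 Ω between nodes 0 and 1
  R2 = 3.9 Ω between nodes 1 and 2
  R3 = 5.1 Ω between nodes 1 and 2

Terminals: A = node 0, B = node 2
Reduce the network between node 0 (A) and node 2 (B) by series/parallel combination:
  Rp1 = R2 ‖ R3 (parallel, both between nodes 1 and 2) = 1/(1/3.9 + 1/5.1) = 2.21 Ω
  Rs1 = R1 + Rp1 (series, joined only at node 1) = 150 + 2.21 = 152.2 Ω
R_eq = 152.2 Ω

Final answer: 152.2 Ω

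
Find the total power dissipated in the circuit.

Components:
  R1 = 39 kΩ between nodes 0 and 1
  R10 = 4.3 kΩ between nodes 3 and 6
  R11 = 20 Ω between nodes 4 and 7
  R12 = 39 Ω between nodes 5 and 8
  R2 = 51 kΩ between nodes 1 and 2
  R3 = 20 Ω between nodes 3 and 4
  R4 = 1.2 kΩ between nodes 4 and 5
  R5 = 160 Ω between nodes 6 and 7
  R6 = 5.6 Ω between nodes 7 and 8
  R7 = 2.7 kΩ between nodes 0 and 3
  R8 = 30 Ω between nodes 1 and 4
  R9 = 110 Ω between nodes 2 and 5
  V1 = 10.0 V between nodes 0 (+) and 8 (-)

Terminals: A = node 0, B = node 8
Nodal analysis, taking node 8 as the 0 V reference.
Source V1 fixes V_0 = 10 V.
KCL at each unknown node (sum of currents leaving = 0; resistances in Ω):
  Node 1: (V_1 - 10)/39000 + (V_1 - V_2)/51000 + (V_1 - V_4)/30 = 0
  Node 2: (V_2 - V_1)/51000 + (V_2 - V_5)/110 = 0
  Node 3: (V_3 - V_4)/20 + (V_3 - 10)/2700 + (V_3 - V_6)/4300 = 0
  Node 4: (V_4 - V_3)/20 + (V_4 - V_5)/1200 + (V_4 - V_1)/30 + (V_4 - V_7)/20 = 0
  Node 5: (V_5 - V_4)/1200 + (V_5 - V_2)/110 + (V_5 - 0)/39 = 0
  Node 6: (V_6 - V_7)/160 + (V_6 - V_3)/4300 = 0
  Node 7: (V_7 - V_6)/160 + (V_7 - 0)/5.6 + (V_7 - V_4)/20 = 0
Collecting terms (coefficients in siemens):
  0.03338·V_1 - 0.00001961·V_2 - 0.03333·V_4 = 0.0002564
  0.009111·V_2 - 0.00001961·V_1 - 0.009091·V_5 = 0
  0.0506·V_3 - 0.05·V_4 - 0.0002326·V_6 = 0.003704
  0.1342·V_4 - 0.03333·V_1 - 0.05·V_3 - 0.0008333·V_5 - 0.05·V_7 = 0
  0.03557·V_5 - 0.009091·V_2 - 0.0008333·V_4 = 0
  0.006483·V_6 - 0.0002326·V_3 - 0.00625·V_7 = 0
  0.2348·V_7 - 0.05·V_4 - 0.00625·V_6 = 0
Solving these 7 simultaneous equations (Gaussian elimination) gives:
  V_1 = 0.1045 V, V_2 = 0.003346 V, V_3 = 0.1691 V, V_4 = 0.09699 V
  V_5 = 0.003128 V, V_6 = 0.02666 V, V_7 = 0.02136 V
Power in each resistor, P = (ΔV)²/R:
  P_R1 = (10 - 0.1045)²/39000 = 0.002511 W
  P_R2 = (0.1045 - 0.003346)²/51000 = 0.0000002008 W
  P_R3 = (0.1691 - 0.09699)²/20 = 0.0002603 W
  P_R4 = (0.09699 - 0.003128)²/1200 = 0.000007342 W
  P_R5 = (0.02666 - 0.02136)²/160 = 0.0000001757 W
  P_R6 = (0.02136 - 0)²/5.6 = 0.00008149 W
  P_R7 = (10 - 0.1691)²/2700 = 0.03579 W
  P_R8 = (0.1045 - 0.09699)²/30 = 0.000001901 W
  P_R9 = (0.003346 - 0.003128)²/110 = 0.0000000004331 W
  P_R10 = (0.1691 - 0.02666)²/4300 = 0.000004721 W
  P_R11 = (0.09699 - 0.02136)²/20 = 0.000286 W
  P_R12 = (0.003128 - 0)²/39 = 0.0000002509 W
P_total = P_R1 + P_R2 + P_R3 + P_R4 + P_R5 + P_R6 + P_R7 + P_R8 + P_R9 + P_R10 + P_R11 + P_R12 = 0.03895 W

Final answer: 0.03895 W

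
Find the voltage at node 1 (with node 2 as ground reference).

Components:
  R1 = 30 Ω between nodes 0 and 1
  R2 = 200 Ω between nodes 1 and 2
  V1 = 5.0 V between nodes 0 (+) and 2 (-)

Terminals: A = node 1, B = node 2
Nodal analysis, taking node 2 as the 0 V reference.
Source V1 fixes V_0 = 5 V.
KCL at each unknown node (sum of currents leaving = 0; resistances in Ω):
  Node 1: (V_1 - 5)/30 + (V_1 - 0)/200 = 0
Collecting terms: 0.03833 × V_1 = 0.1667  =>  V_1 = 4.348 V
The requested potential is V_1 = 4.348 V.

Final answer: V_1 = 4.348 V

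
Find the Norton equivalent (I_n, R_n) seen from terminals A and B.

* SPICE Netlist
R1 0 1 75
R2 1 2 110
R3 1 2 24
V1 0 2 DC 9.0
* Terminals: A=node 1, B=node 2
Find the Thévenin equivalent first; then I_n = V_th/R_th and R_n = R_th.
Step 1 — V_th is the open-circuit voltage V_A - V_B (nothing connected across the terminals).
Nodal analysis, taking node 2 as the 0 V reference.
Source V1 fixes V_0 = 9 V.
KCL at each unknown node (sum of currents leaving = 0; resistances in Ω):
  Node 1: (V_1 - 9)/75 + (V_1 - 0)/110 + (V_1 - 0)/24 = 0
Collecting terms: 0.06409 × V_1 = 0.12  =>  V_1 = 1.872 V
V_th = V_1 - V_2 = 1.872 - 0 = 1.872 V
Step 2 — R_th: zero the source — replace V1 by a short circuit (node 2 merges into node 0) — and find the resistance seen between A (node 1) and B (node 0).
Reduce the network between node 1 (A) and node 0 (B) by series/parallel combination:
  Rp1 = R1 ‖ R2 ‖ R3 (parallel, all between nodes 0 and 1) = 1/(1/75 + 1/110 + 1/24) = 15.6 Ω
R_th = 15.6 Ω
I_n = V_th/R_th = 1.872/15.6 = 0.12 A, and R_n = R_th = 15.6 Ω

Final answer: I_n = 0.12 A, R_n = 15.6 Ω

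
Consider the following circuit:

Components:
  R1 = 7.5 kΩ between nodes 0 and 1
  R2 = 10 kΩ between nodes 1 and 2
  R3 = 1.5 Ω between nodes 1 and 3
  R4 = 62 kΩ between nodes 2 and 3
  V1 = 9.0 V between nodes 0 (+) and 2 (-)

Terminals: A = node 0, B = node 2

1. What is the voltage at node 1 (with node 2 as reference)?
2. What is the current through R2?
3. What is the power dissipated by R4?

Nodal analysis, taking node 2 as the 0 V reference.
Source V1 fixes V_0 = 9 V.
KCL at each unknown node (sum of currents leaving = 0; resistances in Ω):
  Node 1: (V_1 - 9)/7500 + (V_1 - 0)/10000 + (V_1 - V_3)/1.5 = 0
  Node 3: (V_3 - V_1)/1.5 + (V_3 - 0)/62000 = 0
Collecting terms (coefficients in siemens):
  0.6669·V_1 - 0.6667·V_3 = 0.0012
  0.6667·V_3 - 0.6667·V_1 = 0
Determinant D = (0.6669)(0.6667) - (-0.6667)(-0.6667) = 0.0001663
V_1 = [(0.0012)(0.6667) - (-0.6667)(0)]/D = 4.81 V
V_3 = [(0.6669)(0) - (0.0012)(-0.6667)]/D = 4.81 V
Part 1:
  Read off the nodal solution: V_1 = 4.81 V
Part 2:
  I_R2 = (V_1 - V_2)/R2 = (4.81 - 0)/10000 = 0.000481 A
  Magnitude: I_R2 = 0.000481 A
Part 3:
  I_R4 = (V_2 - V_3)/R4 = (0 - 4.81)/62000 = -0.00007758 A
  P_R4 = I_R4² × R4 = (-0.00007758)² × 62000 = 0.0003732 W

Final answers:
1. V_1 = 4.81 V
2. I_R2 = 0.000481 A
3. P_R4 = 0.0003732 W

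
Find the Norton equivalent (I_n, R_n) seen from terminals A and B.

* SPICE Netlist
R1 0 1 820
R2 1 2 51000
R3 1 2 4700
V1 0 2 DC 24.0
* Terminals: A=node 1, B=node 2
Find the Thévenin equivalent first; then I_n = V_th/R_th and R_n = R_th.
Step 1 — V_th is the open-circuit voltage V_A - V_B (nothing connected across the terminals).
Nodal analysis, taking node 2 as the 0 V reference.
Source V1 fixes V_0 = 24 V.
KCL at each unknown node (sum of currents leaving = 0; resistances in Ω):
  Node 1: (V_1 - 24)/820 + (V_1 - 0)/51000 + (V_1 - 0)/4700 = 0
Collecting terms: 0.001452 × V_1 = 0.02927  =>  V_1 = 20.16 V
V_th = V_1 - V_2 = 20.16 - 0 = 20.16 V
Step 2 — R_th: zero the source — replace V1 by a short circuit (node 2 merges into node 0) — and find the resistance seen between A (node 1) and B (node 0).
Reduce the network between node 1 (A) and node 0 (B) by series/parallel combination:
  Rp1 = R1 ‖ R2 ‖ R3 (parallel, all between nodes 0 and 1) = 1/(1/820 + 1/51000 + 1/4700) = 688.8 Ω
R_th = 688.8 Ω
I_n = V_th/R_th = 20.16/688.8 = 0.02927 A, and R_n = R_th = 688.8 Ω

Final answer: I_n = 0.02927 A, R_n = 688.8 Ω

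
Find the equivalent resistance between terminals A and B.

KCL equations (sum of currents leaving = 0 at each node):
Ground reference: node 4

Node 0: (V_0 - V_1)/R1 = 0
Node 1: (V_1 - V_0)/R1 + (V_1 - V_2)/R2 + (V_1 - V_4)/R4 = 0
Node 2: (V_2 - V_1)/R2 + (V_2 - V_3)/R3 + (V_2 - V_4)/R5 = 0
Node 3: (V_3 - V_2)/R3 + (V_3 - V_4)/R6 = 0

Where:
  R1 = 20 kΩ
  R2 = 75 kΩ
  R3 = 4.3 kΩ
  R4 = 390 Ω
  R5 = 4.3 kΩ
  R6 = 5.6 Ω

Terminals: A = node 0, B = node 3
The network is not a plain series/parallel combination. Inject a 1 A test current into terminal A (node 0) and return it from terminal B (node 3); then R_eq = V_A / (1 A).
Nodal analysis, taking node 3 as the 0 V reference.
Current source I_test pushes 1 A into node 0 and draws it out of node 3.
KCL at each unknown node (sum of currents leaving = 0; resistances in Ω):
  Node 0: (V_0 - V_1)/20000 - 1 = 0
  Node 1: (V_1 - V_0)/20000 + (V_1 - V_2)/75000 + (V_1 - V_4)/390 = 0
  Node 2: (V_2 - V_1)/75000 + (V_2 - 0)/4300 + (V_2 - V_4)/4300 = 0
  Node 4: (V_4 - V_1)/390 + (V_4 - V_2)/4300 + (V_4 - 0)/5.6 = 0
Collecting terms (coefficients in siemens):
  0.00005·V_0 - 0.00005·V_1 = 1
  0.002627·V_1 - 0.00005·V_0 - 0.00001333·V_2 - 0.002564·V_4 = 0
  0.0004784·V_2 - 0.00001333·V_1 - 0.0002326·V_4 = 0
  0.1814·V_4 - 0.002564·V_1 - 0.0002326·V_2 = 0
Solving these 4 simultaneous equations (Gaussian elimination) gives:
  V_0 = 20390 V, V_1 = 393.6 V, V_2 = 13.68 V, V_4 = 5.582 V
R_eq = V_0 / 1 A = 20390 Ω = 20.39 kΩ

Final answer: 20.39 kΩ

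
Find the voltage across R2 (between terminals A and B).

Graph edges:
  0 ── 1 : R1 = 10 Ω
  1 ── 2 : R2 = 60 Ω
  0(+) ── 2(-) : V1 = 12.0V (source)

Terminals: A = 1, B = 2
R1 and R2 are in series across V1 (node 0 → node 1 → node 2), and the output A–B is taken across R2, so this is a voltage divider.
Series current: I = V1/(R1 + R2) = 12/(10 + 60) = 12/70 = 0.1714 A
V_R2 = I × R2 = V1 × R2/(R1 + R2) = 12 × 60/70 = 10.29 V

Final answer: 10.29 V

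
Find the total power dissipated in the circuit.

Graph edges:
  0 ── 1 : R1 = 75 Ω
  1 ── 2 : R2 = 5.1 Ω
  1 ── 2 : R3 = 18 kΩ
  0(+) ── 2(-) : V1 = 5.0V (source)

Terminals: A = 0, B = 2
Nodal analysis, taking node 2 as the 0 V reference.
Source V1 fixes V_0 = 5 V.
KCL at each unknown node (sum of currents leaving = 0; resistances in Ω):
  Node 1: (V_1 - 5)/75 + (V_1 - 0)/5.1 + (V_1 - 0)/18000 = 0
Collecting terms: 0.2095 × V_1 = 0.06667  =>  V_1 = 0.3183 V
Power in each resistor, P = (ΔV)²/R:
  P_R1 = (5 - 0.3183)²/75 = 0.2922 W
  P_R2 = (0.3183 - 0)²/5.1 = 0.01986 W
  P_R3 = (0.3183 - 0)²/18000 = 0.000005627 W
P_total = P_R1 + P_R2 + P_R3 = 0.3121 W

Final answer: 0.3121 W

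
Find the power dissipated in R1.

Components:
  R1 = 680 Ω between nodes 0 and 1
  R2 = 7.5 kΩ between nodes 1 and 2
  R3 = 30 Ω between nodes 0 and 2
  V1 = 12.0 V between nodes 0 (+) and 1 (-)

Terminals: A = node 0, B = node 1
Nodal analysis, taking node 1 as the 0 V reference.
Source V1 fixes V_0 = 12 V.
KCL at each unknown node (sum of currents leaving = 0; resistances in Ω):
  Node 2: (V_2 - 0)/7500 + (V_2 - 12)/30 = 0
Collecting terms: 0.03347 × V_2 = 0.4  =>  V_2 = 11.95 V
I_R1 = (V_0 - V_1)/R1 = (12 - 0)/680 = 0.01765 A
P_R1 = I_R1² × R1 = (0.01765)² × 680 = 0.2118 W

Final answer: 0.2118 W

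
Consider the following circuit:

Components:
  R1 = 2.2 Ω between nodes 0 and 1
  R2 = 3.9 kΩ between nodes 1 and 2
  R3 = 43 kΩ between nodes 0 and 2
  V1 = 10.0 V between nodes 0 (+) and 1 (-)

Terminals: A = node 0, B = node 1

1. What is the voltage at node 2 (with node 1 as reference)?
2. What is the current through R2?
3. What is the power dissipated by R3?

Nodal analysis, taking node 1 as the 0 V reference.
Source V1 fixes V_0 = 10 V.
KCL at each unknown node (sum of currents leaving = 0; resistances in Ω):
  Node 2: (V_2 - 0)/3900 + (V_2 - 10)/43000 = 0
Collecting terms: 0.0002797 × V_2 = 0.0002326  =>  V_2 = 0.8316 V
Part 1:
  Read off the nodal solution: V_2 = 0.8316 V
Part 2:
  I_R2 = (V_1 - V_2)/R2 = (0 - 0.8316)/3900 = -0.0002132 A
  Magnitude: I_R2 = 0.0002132 A
Part 3:
  I_R3 = (V_0 - V_2)/R3 = (10 - 0.8316)/43000 = 0.0002132 A
  P_R3 = I_R3² × R3 = (0.0002132)² × 43000 = 0.001955 W

Final answers:
1. V_2 = 0.8316 V
2. I_R2 = 0.0002132 A
3. P_R3 = 0.001955 W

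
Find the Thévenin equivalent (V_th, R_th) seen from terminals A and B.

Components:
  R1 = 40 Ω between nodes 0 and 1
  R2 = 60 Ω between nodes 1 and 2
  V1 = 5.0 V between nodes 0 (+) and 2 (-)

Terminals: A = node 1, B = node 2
Step 1 — V_th is the open-circuit voltage V_A - V_B (nothing connected across the terminals).
Nodal analysis, taking node 2 as the 0 V reference.
Source V1 fixes V_0 = 5 V.
KCL at each unknown node (sum of currents leaving = 0; resistances in Ω):
  Node 1: (V_1 - 5)/40 + (V_1 - 0)/60 = 0
Collecting terms: 0.04167 × V_1 = 0.125  =>  V_1 = 3 V
V_th = V_1 - V_2 = 3 - 0 = 3 V
Step 2 — R_th: zero the source — replace V1 by a short circuit (node 2 merges into node 0) — and find the resistance seen between A (node 1) and B (node 0).
Reduce the network between node 1 (A) and node 0 (B) by series/parallel combination:
  Rp1 = R1 ‖ R2 (parallel, both between nodes 0 and 1) = 1/(1/40 + 1/60) = 24 Ω
R_th = 24 Ω

Final answer: V_th = 3 V, R_th = 24 Ω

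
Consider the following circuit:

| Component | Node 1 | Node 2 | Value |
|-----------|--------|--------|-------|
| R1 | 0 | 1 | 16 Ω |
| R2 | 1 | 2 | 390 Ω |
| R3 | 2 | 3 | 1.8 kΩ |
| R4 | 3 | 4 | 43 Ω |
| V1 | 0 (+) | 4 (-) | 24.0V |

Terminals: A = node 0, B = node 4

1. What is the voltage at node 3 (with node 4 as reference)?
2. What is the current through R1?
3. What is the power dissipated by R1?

Nodal analysis, taking node 4 as the 0 V reference.
Source V1 fixes V_0 = 24 V.
KCL at each unknown node (sum of currents leaving = 0; resistances in Ω):
  Node 1: (V_1 - 24)/16 + (V_1 - V_2)/390 = 0
  Node 2: (V_2 - V_1)/390 + (V_2 - V_3)/1800 = 0
  Node 3: (V_3 - V_2)/1800 + (V_3 - 0)/43 = 0
Collecting terms (coefficients in siemens):
  0.06506·V_1 - 0.002564·V_2 = 1.5
  0.00312·V_2 - 0.002564·V_1 - 0.0005556·V_3 = 0
  0.02381·V_3 - 0.0005556·V_2 = 0
Solving these 3 simultaneous equations (Gaussian elimination) gives:
  V_1 = 23.83 V, V_2 = 19.67 V, V_3 = 0.4589 V
Part 1:
  Read off the nodal solution: V_3 = 0.4589 V
Part 2:
  I_R1 = (V_0 - V_1)/R1 = (24 - 23.83)/16 = 0.01067 A
  Magnitude: I_R1 = 0.01067 A
Part 3:
  I_R1 = (V_0 - V_1)/R1 = (24 - 23.83)/16 = 0.01067 A
  P_R1 = I_R1² × R1 = (0.01067)² × 16 = 0.001822 W

Final answers:
1. V_3 = 0.4589 V
2. I_R1 = 0.01067 A
3. P_R1 = 0.001822 W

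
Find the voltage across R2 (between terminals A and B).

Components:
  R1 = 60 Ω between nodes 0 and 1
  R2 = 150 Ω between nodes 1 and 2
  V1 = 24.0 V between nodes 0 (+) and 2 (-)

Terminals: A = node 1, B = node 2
R1 and R2 are in series across V1 (node 0 → node 1 → node 2), and the output A–B is taken across R2, so this is a voltage divider.
Series current: I = V1/(R1 + R2) = 24/(60 + 150) = 24/210 = 0.1143 A
V_R2 = I × R2 = V1 × R2/(R1 + R2) = 24 × 150/210 = 17.14 V

Final answer: 17.14 V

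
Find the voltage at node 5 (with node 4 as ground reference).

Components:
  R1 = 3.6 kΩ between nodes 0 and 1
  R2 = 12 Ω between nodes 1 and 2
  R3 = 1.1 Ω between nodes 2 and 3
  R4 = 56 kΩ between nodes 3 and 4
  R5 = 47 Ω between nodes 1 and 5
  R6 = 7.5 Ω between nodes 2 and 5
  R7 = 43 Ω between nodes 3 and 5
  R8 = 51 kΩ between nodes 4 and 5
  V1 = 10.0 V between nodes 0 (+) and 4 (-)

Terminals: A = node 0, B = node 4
Nodal analysis, taking node 4 as the 0 V reference.
Source V1 fixes V_0 = 10 V.
KCL at each unknown node (sum of currents leaving = 0; resistances in Ω):
  Node 1: (V_1 - 10)/3600 + (V_1 - V_2)/12 + (V_1 - V_5)/47 = 0
  Node 2: (V_2 - V_1)/12 + (V_2 - V_3)/1.1 + (V_2 - V_5)/7.5 = 0
  Node 3: (V_3 - V_2)/1.1 + (V_3 - 0)/56000 + (V_3 - V_5)/43 = 0
  Node 5: (V_5 - V_1)/47 + (V_5 - V_2)/7.5 + (V_5 - V_3)/43 + (V_5 - 0)/51000 = 0
Collecting terms (coefficients in siemens):
  0.1049·V_1 - 0.08333·V_2 - 0.02128·V_5 = 0.002778
  1.126·V_2 - 0.08333·V_1 - 0.9091·V_3 - 0.1333·V_5 = 0
  0.9324·V_3 - 0.9091·V_2 - 0.02326·V_5 = 0
  0.1779·V_5 - 0.02128·V_1 - 0.1333·V_2 - 0.02326·V_3 = 0
Solving these 4 simultaneous equations (Gaussian elimination) gives:
  V_1 = 8.812 V, V_2 = 8.809 V, V_3 = 8.809 V, V_5 = 8.808 V
The requested potential is V_5 = 8.808 V.

Final answer: V_5 = 8.808 V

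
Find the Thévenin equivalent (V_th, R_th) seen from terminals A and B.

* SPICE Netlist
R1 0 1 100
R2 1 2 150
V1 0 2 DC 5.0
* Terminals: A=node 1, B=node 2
Step 1 — V_th is the open-circuit voltage V_A - V_B (nothing connected across the terminals).
Nodal analysis, taking node 2 as the 0 V reference.
Source V1 fixes V_0 = 5 V.
KCL at each unknown node (sum of currents leaving = 0; resistances in Ω):
  Node 1: (V_1 - 5)/100 + (V_1 - 0)/150 = 0
Collecting terms: 0.01667 × V_1 = 0.05  =>  V_1 = 3 V
V_th = V_1 - V_2 = 3 - 0 = 3 V
Step 2 — R_th: zero the source — replace V1 by a short circuit (node 2 merges into node 0) — and find the resistance seen between A (node 1) and B (node 0).
Reduce the network between node 1 (A) and node 0 (B) by series/parallel combination:
  Rp1 = R1 ‖ R2 (parallel, both between nodes 0 and 1) = 1/(1/100 + 1/150) = 60 Ω
R_th = 60 Ω

Final answer: V_th = 3 V, R_th = 60 Ω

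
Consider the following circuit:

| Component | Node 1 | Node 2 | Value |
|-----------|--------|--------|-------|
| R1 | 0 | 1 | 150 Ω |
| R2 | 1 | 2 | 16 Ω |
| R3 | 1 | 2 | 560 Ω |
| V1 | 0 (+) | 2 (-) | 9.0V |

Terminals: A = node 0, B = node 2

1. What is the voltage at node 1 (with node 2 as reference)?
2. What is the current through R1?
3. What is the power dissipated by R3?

Nodal analysis, taking node 2 as the 0 V reference.
Source V1 fixes V_0 = 9 V.
KCL at each unknown node (sum of currents leaving = 0; resistances in Ω):
  Node 1: (V_1 - 9)/150 + (V_1 - 0)/16 + (V_1 - 0)/560 = 0
Collecting terms: 0.07095 × V_1 = 0.06  =>  V_1 = 0.8456 V
Part 1:
  Read off the nodal solution: V_1 = 0.8456 V
Part 2:
  I_R1 = (V_0 - V_1)/R1 = (9 - 0.8456)/150 = 0.05436 A
  Magnitude: I_R1 = 0.05436 A
Part 3:
  I_R3 = (V_1 - V_2)/R3 = (0.8456 - 0)/560 = 0.00151 A
  P_R3 = I_R3² × R3 = (0.00151)² × 560 = 0.001277 W

Final answers:
1. V_1 = 0.8456 V
2. I_R1 = 0.05436 A
3. P_R3 = 0.001277 W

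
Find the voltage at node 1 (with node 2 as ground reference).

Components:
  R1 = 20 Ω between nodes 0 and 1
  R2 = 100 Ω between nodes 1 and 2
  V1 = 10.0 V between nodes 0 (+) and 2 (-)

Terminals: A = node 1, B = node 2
Nodal analysis, taking node 2 as the 0 V reference.
Source V1 fixes V_0 = 10 V.
KCL at each unknown node (sum of currents leaving = 0; resistances in Ω):
  Node 1: (V_1 - 10)/20 + (V_1 - 0)/100 = 0
Collecting terms: 0.06 × V_1 = 0.5  =>  V_1 = 8.333 V
The requested potential is V_1 = 8.333 V.

Final answer: V_1 = 8.333 V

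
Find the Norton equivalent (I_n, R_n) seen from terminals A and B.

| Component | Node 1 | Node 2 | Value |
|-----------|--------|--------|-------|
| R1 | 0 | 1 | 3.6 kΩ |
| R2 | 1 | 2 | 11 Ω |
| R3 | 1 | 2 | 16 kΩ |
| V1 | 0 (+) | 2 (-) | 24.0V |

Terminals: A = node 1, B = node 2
Find the Thévenin equivalent first; then I_n = V_th/R_th and R_n = R_th.
Step 1 — V_th is the open-circuit voltage V_A - V_B (nothing connected across the terminals).
Nodal analysis, taking node 2 as the 0 V reference.
Source V1 fixes V_0 = 24 V.
KCL at each unknown node (sum of currents leaving = 0; resistances in Ω):
  Node 1: (V_1 - 24)/3600 + (V_1 - 0)/11 + (V_1 - 0)/16000 = 0
Collecting terms: 0.09125 × V_1 = 0.006667  =>  V_1 = 0.07306 V
V_th = V_1 - V_2 = 0.07306 - 0 = 0.07306 V
Step 2 — R_th: zero the source — replace V1 by a short circuit (node 2 merges into node 0) — and find the resistance seen between A (node 1) and B (node 0).
Reduce the network between node 1 (A) and node 0 (B) by series/parallel combination:
  Rp1 = R1 ‖ R2 ‖ R3 (parallel, all between nodes 0 and 1) = 1/(1/3600 + 1/11 + 1/16000) = 10.96 Ω
R_th = 10.96 Ω
I_n = V_th/R_th = 0.07306/10.96 = 0.006667 A, and R_n = R_th = 10.96 Ω

Final answer: I_n = 0.006667 A, R_n = 10.96 Ω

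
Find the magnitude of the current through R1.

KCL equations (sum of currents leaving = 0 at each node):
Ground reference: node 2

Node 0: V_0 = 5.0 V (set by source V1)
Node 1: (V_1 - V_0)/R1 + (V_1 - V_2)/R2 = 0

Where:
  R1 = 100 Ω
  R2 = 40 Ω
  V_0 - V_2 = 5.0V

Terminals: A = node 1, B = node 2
Nodal analysis, taking node 2 as the 0 V reference.
Source V1 fixes V_0 = 5 V.
KCL at each unknown node (sum of currents leaving = 0; resistances in Ω):
  Node 1: (V_1 - 5)/100 + (V_1 - 0)/40 = 0
Collecting terms: 0.035 × V_1 = 0.05  =>  V_1 = 1.429 V
I_R1 = (V_0 - V_1)/R1 = (5 - 1.429)/100 = 0.03571 A
|I_R1| = 0.03571 A

Final answer: |I_R1| = 0.03571 A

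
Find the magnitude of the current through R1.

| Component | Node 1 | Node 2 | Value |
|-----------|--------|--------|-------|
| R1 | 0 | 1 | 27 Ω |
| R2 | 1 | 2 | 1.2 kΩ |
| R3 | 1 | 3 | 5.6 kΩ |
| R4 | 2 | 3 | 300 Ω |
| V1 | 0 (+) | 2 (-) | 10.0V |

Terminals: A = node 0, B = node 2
Nodal analysis, taking node 2 as the 0 V reference.
Source V1 fixes V_0 = 10 V.
KCL at each unknown node (sum of currents leaving = 0; resistances in Ω):
  Node 1: (V_1 - 10)/27 + (V_1 - 0)/1200 + (V_1 - V_3)/5600 = 0
  Node 3: (V_3 - V_1)/5600 + (V_3 - 0)/300 = 0
Collecting terms (coefficients in siemens):
  0.03805·V_1 - 0.0001786·V_3 = 0.3704
  0.003512·V_3 - 0.0001786·V_1 = 0
Determinant D = (0.03805)(0.003512) - (-0.0001786)(-0.0001786) = 0.0001336
V_1 = [(0.3704)(0.003512) - (-0.0001786)(0)]/D = 9.736 V
V_3 = [(0.03805)(0) - (0.3704)(-0.0001786)]/D = 0.4951 V
I_R1 = (V_0 - V_1)/R1 = (10 - 9.736)/27 = 0.009764 A
|I_R1| = 0.009764 A

Final answer: |I_R1| = 0.009764 A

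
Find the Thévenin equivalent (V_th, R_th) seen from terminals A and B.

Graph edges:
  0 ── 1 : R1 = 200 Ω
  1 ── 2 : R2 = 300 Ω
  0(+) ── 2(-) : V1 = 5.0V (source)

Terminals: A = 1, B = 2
Step 1 — V_th is the open-circuit voltage V_A - V_B (nothing connected across the terminals).
Nodal analysis, taking node 2 as the 0 V reference.
Source V1 fixes V_0 = 5 V.
KCL at each unknown node (sum of currents leaving = 0; resistances in Ω):
  Node 1: (V_1 - 5)/200 + (V_1 - 0)/300 = 0
Collecting terms: 0.008333 × V_1 = 0.025  =>  V_1 = 3 V
V_th = V_1 - V_2 = 3 - 0 = 3 V
Step 2 — R_th: zero the source — replace V1 by a short circuit (node 2 merges into node 0) — and find the resistance seen between A (node 1) and B (node 0).
Reduce the network between node 1 (A) and node 0 (B) by series/parallel combination:
  Rp1 = R1 ‖ R2 (parallel, both between nodes 0 and 1) = 1/(1/200 + 1/300) = 120 Ω
R_th = 120 Ω

Final answer: V_th = 3 V, R_th = 120 Ω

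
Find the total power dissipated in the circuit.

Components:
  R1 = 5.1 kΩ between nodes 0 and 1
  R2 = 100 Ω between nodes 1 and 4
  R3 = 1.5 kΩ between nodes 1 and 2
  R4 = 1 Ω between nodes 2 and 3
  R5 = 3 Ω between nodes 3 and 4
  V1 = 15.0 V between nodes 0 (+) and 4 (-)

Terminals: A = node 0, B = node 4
Nodal analysis, taking node 4 as the 0 V reference.
Source V1 fixes V_0 = 15 V.
KCL at each unknown node (sum of currents leaving = 0; resistances in Ω):
  Node 1: (V_1 - 15)/5100 + (V_1 - 0)/100 + (V_1 - V_2)/1500 = 0
  Node 2: (V_2 - V_1)/1500 + (V_2 - V_3)/1 = 0
  Node 3: (V_3 - V_2)/1 + (V_3 - 0)/3 = 0
Collecting terms (coefficients in siemens):
  0.01086·V_1 - 0.0006667·V_2 = 0.002941
  1.001·V_2 - 0.0006667·V_1 - 1·V_3 = 0
  1.333·V_3 - 1·V_2 = 0
Solving these 3 simultaneous equations (Gaussian elimination) gives:
  V_1 = 0.2708 V, V_2 = 0.0007202 V, V_3 = 0.0005402 V
Power in each resistor, P = (ΔV)²/R:
  P_R1 = (15 - 0.2708)²/5100 = 0.04254 W
  P_R2 = (0.2708 - 0)²/100 = 0.0007333 W
  P_R3 = (0.2708 - 0.0007202)²/1500 = 0.00004863 W
  P_R4 = (0.0007202 - 0.0005402)²/1 = 0.00000003242 W
  P_R5 = (0.0005402 - 0)²/3 = 0.00000009726 W
P_total = P_R1 + P_R2 + P_R3 + P_R4 + P_R5 = 0.04332 W

Final answer: 0.04332 W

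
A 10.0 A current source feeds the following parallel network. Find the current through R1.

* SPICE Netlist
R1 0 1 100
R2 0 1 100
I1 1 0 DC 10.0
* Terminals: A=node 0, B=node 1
All resistors sit directly between nodes 0 and 1, so they are in parallel and share one voltage V; the full source current 10 A splits among them.
1/R_par = 1/100 + 1/100 = 0.02 S  =>  R_par = 50 Ω
V = I × R_par = 10 × 50 = 500 V
I_R1 = V/R1 = 500/100 = 5 A

Final answer: 5 A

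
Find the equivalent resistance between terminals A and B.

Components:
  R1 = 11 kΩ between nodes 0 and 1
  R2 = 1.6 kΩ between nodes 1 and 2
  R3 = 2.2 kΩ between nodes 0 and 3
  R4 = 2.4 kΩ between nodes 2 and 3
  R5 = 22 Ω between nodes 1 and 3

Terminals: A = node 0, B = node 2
The network is not a plain series/parallel combination. Inject a 1 A test current into terminal A (node 0) and return it from terminal B (node 2); then R_eq = V_A / (1 A).
Nodal analysis, taking node 2 as the 0 V reference.
Current source I_test pushes 1 A into node 0 and draws it out of node 2.
KCL at each unknown node (sum of currents leaving = 0; resistances in Ω):
  Node 0: (V_0 - V_1)/11000 + (V_0 - V_3)/2200 - 1 = 0
  Node 1: (V_1 - V_0)/11000 + (V_1 - 0)/1600 + (V_1 - V_3)/22 = 0
  Node 3: (V_3 - V_0)/2200 + (V_3 - V_1)/22 + (V_3 - 0)/2400 = 0
Collecting terms (coefficients in siemens):
  0.0005455·V_0 - 0.00009091·V_1 - 0.0004545·V_3 = 1
  0.04617·V_1 - 0.00009091·V_0 - 0.04545·V_3 = 0
  0.04633·V_3 - 0.0004545·V_0 - 0.04545·V_1 = 0
Solving these 3 simultaneous equations (Gaussian elimination) gives:
  V_0 = 2797 V, V_1 = 956.2 V, V_3 = 965.7 V
R_eq = V_0 / 1 A = 2797 Ω = 2.797 kΩ

Final answer: 2.797 kΩ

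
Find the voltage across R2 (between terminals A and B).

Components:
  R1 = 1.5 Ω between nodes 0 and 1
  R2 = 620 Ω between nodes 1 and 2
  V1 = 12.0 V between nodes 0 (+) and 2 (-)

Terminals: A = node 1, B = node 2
R1 and R2 are in series across V1 (node 0 → node 1 → node 2), and the output A–B is taken across R2, so this is a voltage divider.
Series current: I = V1/(R1 + R2) = 12/(1.5 + 620) = 12/621.5 = 0.01931 A
V_R2 = I × R2 = V1 × R2/(R1 + R2) = 12 × 620/621.5 = 11.97 V

Final answer: 11.97 V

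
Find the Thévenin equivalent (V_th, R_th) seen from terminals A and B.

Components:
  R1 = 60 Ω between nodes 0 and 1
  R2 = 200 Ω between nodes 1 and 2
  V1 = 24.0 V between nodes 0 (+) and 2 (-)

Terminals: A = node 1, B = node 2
Step 1 — V_th is the open-circuit voltage V_A - V_B (nothing connected across the terminals).
Nodal analysis, taking node 2 as the 0 V reference.
Source V1 fixes V_0 = 24 V.
KCL at each unknown node (sum of currents leaving = 0; resistances in Ω):
  Node 1: (V_1 - 24)/60 + (V_1 - 0)/200 = 0
Collecting terms: 0.02167 × V_1 = 0.4  =>  V_1 = 18.46 V
V_th = V_1 - V_2 = 18.46 - 0 = 18.46 V
Step 2 — R_th: zero the source — replace V1 by a short circuit (node 2 merges into node 0) — and find the resistance seen between A (node 1) and B (node 0).
Reduce the network between node 1 (A) and node 0 (B) by series/parallel combination:
  Rp1 = R1 ‖ R2 (parallel, both between nodes 0 and 1) = 1/(1/60 + 1/200) = 46.15 Ω
R_th = 46.15 Ω

Final answer: V_th = 18.46 V, R_th = 46.15 Ω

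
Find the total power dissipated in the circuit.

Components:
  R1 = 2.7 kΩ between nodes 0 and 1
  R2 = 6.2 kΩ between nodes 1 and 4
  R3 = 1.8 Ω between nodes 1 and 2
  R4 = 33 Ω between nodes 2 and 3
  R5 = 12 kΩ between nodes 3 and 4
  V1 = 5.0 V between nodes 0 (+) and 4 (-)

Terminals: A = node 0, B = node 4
Nodal analysis, taking node 4 as the 0 V reference.
Source V1 fixes V_0 = 5 V.
KCL at each unknown node (sum of currents leaving = 0; resistances in Ω):
  Node 1: (V_1 - 5)/2700 + (V_1 - 0)/6200 + (V_1 - V_2)/1.8 = 0
  Node 2: (V_2 - V_1)/1.8 + (V_2 - V_3)/33 = 0
  Node 3: (V_3 - V_2)/33 + (V_3 - 0)/12000 = 0
Collecting terms (coefficients in siemens):
  0.5561·V_1 - 0.5556·V_2 = 0.001852
  0.5859·V_2 - 0.5556·V_1 - 0.0303·V_3 = 0
  0.03039·V_3 - 0.0303·V_2 = 0
Solving these 3 simultaneous equations (Gaussian elimination) gives:
  V_1 = 3.012 V, V_2 = 3.012 V, V_3 = 3.004 V
Power in each resistor, P = (ΔV)²/R:
  P_R1 = (5 - 3.012)²/2700 = 0.001463 W
  P_R2 = (3.012 - 0)²/6200 = 0.001464 W
  P_R3 = (3.012 - 3.012)²/1.8 = 0.0000001128 W
  P_R4 = (3.012 - 3.004)²/33 = 0.000002068 W
  P_R5 = (3.004 - 0)²/12000 = 0.0007518 W
P_total = P_R1 + P_R2 + P_R3 + P_R4 + P_R5 = 0.003681 W

Final answer: 0.003681 W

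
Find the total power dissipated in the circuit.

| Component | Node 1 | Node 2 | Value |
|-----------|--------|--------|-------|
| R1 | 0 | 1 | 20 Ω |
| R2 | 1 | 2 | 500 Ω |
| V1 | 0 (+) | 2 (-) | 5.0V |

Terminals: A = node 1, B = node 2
Nodal analysis, taking node 2 as the 0 V reference.
Source V1 fixes V_0 = 5 V.
KCL at each unknown node (sum of currents leaving = 0; resistances in Ω):
  Node 1: (V_1 - 5)/20 + (V_1 - 0)/500 = 0
Collecting terms: 0.052 × V_1 = 0.25  =>  V_1 = 4.808 V
Power in each resistor, P = (ΔV)²/R:
  P_R1 = (5 - 4.808)²/20 = 0.001849 W
  P_R2 = (4.808 - 0)²/500 = 0.04623 W
P_total = P_R1 + P_R2 = 0.04808 W

Final answer: 0.04808 W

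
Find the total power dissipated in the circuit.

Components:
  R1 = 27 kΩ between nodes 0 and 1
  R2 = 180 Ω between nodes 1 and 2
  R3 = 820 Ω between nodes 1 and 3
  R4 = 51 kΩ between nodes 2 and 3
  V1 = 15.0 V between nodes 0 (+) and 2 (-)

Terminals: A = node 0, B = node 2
Nodal analysis, taking node 2 as the 0 V reference.
Source V1 fixes V_0 = 15 V.
KCL at each unknown node (sum of currents leaving = 0; resistances in Ω):
  Node 1: (V_1 - 15)/27000 + (V_1 - 0)/180 + (V_1 - V_3)/820 = 0
  Node 3: (V_3 - V_1)/820 + (V_3 - 0)/51000 = 0
Collecting terms (coefficients in siemens):
  0.006812·V_1 - 0.00122·V_3 = 0.0005556
  0.001239·V_3 - 0.00122·V_1 = 0
Determinant D = (0.006812)(0.001239) - (-0.00122)(-0.00122) = 0.000006954
V_1 = [(0.0005556)(0.001239) - (-0.00122)(0)]/D = 0.099 V
V_3 = [(0.006812)(0) - (0.0005556)(-0.00122)]/D = 0.09743 V
Power in each resistor, P = (ΔV)²/R:
  P_R1 = (15 - 0.099)²/27000 = 0.008224 W
  P_R2 = (0.099 - 0)²/180 = 0.00005445 W
  P_R3 = (0.099 - 0.09743)²/820 = 0.000000002993 W
  P_R4 = (0 - 0.09743)²/51000 = 0.0000001861 W
P_total = P_R1 + P_R2 + P_R3 + P_R4 = 0.008278 W

Final answer: 0.008278 W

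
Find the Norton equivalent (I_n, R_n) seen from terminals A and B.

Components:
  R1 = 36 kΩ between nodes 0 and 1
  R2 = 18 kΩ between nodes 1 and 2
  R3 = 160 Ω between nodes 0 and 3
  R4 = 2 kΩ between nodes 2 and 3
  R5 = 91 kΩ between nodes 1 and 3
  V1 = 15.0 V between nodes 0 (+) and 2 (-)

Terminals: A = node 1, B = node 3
Find the Thévenin equivalent first; then I_n = V_th/R_th and R_n = R_th.
Step 1 — V_th is the open-circuit voltage V_A - V_B (nothing connected across the terminals).
Nodal analysis, taking node 2 as the 0 V reference.
Source V1 fixes V_0 = 15 V.
KCL at each unknown node (sum of currents leaving = 0; resistances in Ω):
  Node 1: (V_1 - 15)/36000 + (V_1 - 0)/18000 + (V_1 - V_3)/91000 = 0
  Node 3: (V_3 - 15)/160 + (V_3 - 0)/2000 + (V_3 - V_1)/91000 = 0
Collecting terms (coefficients in siemens):
  0.00009432·V_1 - 0.00001099·V_3 = 0.0004167
  0.006761·V_3 - 0.00001099·V_1 = 0.09375
Determinant D = (0.00009432)(0.006761) - (-0.00001099)(-0.00001099) = 0.0000006376
V_1 = [(0.0004167)(0.006761) - (-0.00001099)(0.09375)]/D = 6.034 V
V_3 = [(0.00009432)(0.09375) - (0.0004167)(-0.00001099)]/D = 13.88 V
V_th = V_1 - V_3 = 6.034 - 13.88 = -7.842 V
Step 2 — R_th: zero the source — replace V1 by a short circuit (node 2 merges into node 0) — and find the resistance seen between A (node 1) and B (node 3).
Reduce the network between node 1 (A) and node 3 (B) by series/parallel combination:
  Rp1 = R1 ‖ R2 (parallel, both between nodes 0 and 1) = 1/(1/36000 + 1/18000) = 12000 Ω
  Rp2 = R3 ‖ R4 (parallel, both between nodes 0 and 3) = 1/(1/160 + 1/2000) = 148.1 Ω
  Rs1 = Rp1 + Rp2 (series, joined only at node 0) = 12000 + 148.1 = 12150 Ω
  Rp3 = R5 ‖ Rs1 (parallel, both between nodes 1 and 3) = 1/(1/91000 + 1/12150) = 10720 Ω
R_th = 10.72 kΩ
I_n = V_th/R_th = -7.842/10720 = -0.0007317 A, and R_n = R_th = 10.72 kΩ

Final answer: I_n = -0.0007317 A, R_n = 10.72 kΩ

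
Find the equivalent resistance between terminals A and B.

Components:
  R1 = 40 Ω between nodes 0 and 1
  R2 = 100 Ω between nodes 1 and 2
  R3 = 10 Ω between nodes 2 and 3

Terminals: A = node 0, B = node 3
Reduce the network between node 0 (A) and node 3 (B) by series/parallel combination:
  Rs1 = R1 + R2 (series, joined only at node 1) = 40 + 100 = 140 Ω
  Rs2 = R3 + Rs1 (series, joined only at node 2) = 10 + 140 = 150 Ω
R_eq = 150 Ω

Final answer: 150 Ω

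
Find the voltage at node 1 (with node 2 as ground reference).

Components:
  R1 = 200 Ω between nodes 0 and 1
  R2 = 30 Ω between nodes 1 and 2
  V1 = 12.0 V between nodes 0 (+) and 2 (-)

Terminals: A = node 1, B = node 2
Nodal analysis, taking node 2 as the 0 V reference.
Source V1 fixes V_0 = 12 V.
KCL at each unknown node (sum of currents leaving = 0; resistances in Ω):
  Node 1: (V_1 - 12)/200 + (V_1 - 0)/30 = 0
Collecting terms: 0.03833 × V_1 = 0.06  =>  V_1 = 1.565 V
The requested potential is V_1 = 1.565 V.

Final answer: V_1 = 1.565 V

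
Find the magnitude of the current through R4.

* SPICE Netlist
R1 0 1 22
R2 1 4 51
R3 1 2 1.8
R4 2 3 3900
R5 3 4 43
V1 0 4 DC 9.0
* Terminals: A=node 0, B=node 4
Nodal analysis, taking node 4 as the 0 V reference.
Source V1 fixes V_0 = 9 V.
KCL at each unknown node (sum of currents leaving = 0; resistances in Ω):
  Node 1: (V_1 - 9)/22 + (V_1 - 0)/51 + (V_1 - V_2)/1.8 = 0
  Node 2: (V_2 - V_1)/1.8 + (V_2 - V_3)/3900 = 0
  Node 3: (V_3 - V_2)/3900 + (V_3 - 0)/43 = 0
Collecting terms (coefficients in siemens):
  0.6206·V_1 - 0.5556·V_2 = 0.4091
  0.5558·V_2 - 0.5556·V_1 - 0.0002564·V_3 = 0
  0.02351·V_3 - 0.0002564·V_2 = 0
Solving these 3 simultaneous equations (Gaussian elimination) gives:
  V_1 = 6.263 V, V_2 = 6.26 V, V_3 = 0.06827 V
I_R4 = (V_2 - V_3)/R4 = (6.26 - 0.06827)/3900 = 0.001588 A
|I_R4| = 0.001588 A

Final answer: |I_R4| = 0.001588 A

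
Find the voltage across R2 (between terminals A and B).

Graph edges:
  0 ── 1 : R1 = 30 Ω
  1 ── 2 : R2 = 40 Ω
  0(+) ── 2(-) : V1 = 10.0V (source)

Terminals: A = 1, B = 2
R1 and R2 are in series across V1 (node 0 → node 1 → node 2), and the output A–B is taken across R2, so this is a voltage divider.
Series current: I = V1/(R1 + R2) = 10/(30 + 40) = 10/70 = 0.1429 A
V_R2 = I × R2 = V1 × R2/(R1 + R2) = 10 × 40/70 = 5.714 V

Final answer: 5.714 V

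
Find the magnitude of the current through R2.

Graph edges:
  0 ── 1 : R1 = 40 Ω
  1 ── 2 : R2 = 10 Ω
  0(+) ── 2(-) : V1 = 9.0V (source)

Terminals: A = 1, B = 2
Nodal analysis, taking node 2 as the 0 V reference.
Source V1 fixes V_0 = 9 V.
KCL at each unknown node (sum of currents leaving = 0; resistances in Ω):
  Node 1: (V_1 - 9)/40 + (V_1 - 0)/10 = 0
Collecting terms: 0.125 × V_1 = 0.225  =>  V_1 = 1.8 V
I_R2 = (V_1 - V_2)/R2 = (1.8 - 0)/10 = 0.18 A
|I_R2| = 0.18 A

Final answer: |I_R2| = 0.18 A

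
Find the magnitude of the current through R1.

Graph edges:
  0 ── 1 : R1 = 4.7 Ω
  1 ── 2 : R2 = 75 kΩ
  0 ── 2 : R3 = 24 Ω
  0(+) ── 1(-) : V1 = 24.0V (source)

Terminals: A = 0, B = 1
Nodal analysis, taking node 1 as the 0 V reference.
Source V1 fixes V_0 = 24 V.
KCL at each unknown node (sum of currents leaving = 0; resistances in Ω):
  Node 2: (V_2 - 0)/75000 + (V_2 - 24)/24 = 0
Collecting terms: 0.04168 × V_2 = 1  =>  V_2 = 23.99 V
I_R1 = (V_0 - V_1)/R1 = (24 - 0)/4.7 = 5.106 A
|I_R1| = 5.106 A

Final answer: |I_R1| = 5.106 A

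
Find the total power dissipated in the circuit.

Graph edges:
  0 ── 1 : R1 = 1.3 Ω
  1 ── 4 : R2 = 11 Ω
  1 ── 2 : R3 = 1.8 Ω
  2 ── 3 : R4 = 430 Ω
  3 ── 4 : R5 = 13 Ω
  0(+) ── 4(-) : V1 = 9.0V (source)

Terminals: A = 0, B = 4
Nodal analysis, taking node 4 as the 0 V reference.
Source V1 fixes V_0 = 9 V.
KCL at each unknown node (sum of currents leaving = 0; resistances in Ω):
  Node 1: (V_1 - 9)/1.3 + (V_1 - 0)/11 + (V_1 - V_2)/1.8 = 0
  Node 2: (V_2 - V_1)/1.8 + (V_2 - V_3)/430 = 0
  Node 3: (V_3 - V_2)/430 + (V_3 - 0)/13 = 0
Collecting terms (coefficients in siemens):
  1.416·V_1 - 0.5556·V_2 = 6.923
  0.5579·V_2 - 0.5556·V_1 - 0.002326·V_3 = 0
  0.07925·V_3 - 0.002326·V_2 = 0
Solving these 3 simultaneous equations (Gaussian elimination) gives:
  V_1 = 8.028 V, V_2 = 7.995 V, V_3 = 0.2346 V
Power in each resistor, P = (ΔV)²/R:
  P_R1 = (9 - 8.028)²/1.3 = 0.7271 W
  P_R2 = (8.028 - 0)²/11 = 5.859 W
  P_R3 = (8.028 - 7.995)²/1.8 = 0.0005863 W
  P_R4 = (7.995 - 0.2346)²/430 = 0.1401 W
  P_R5 = (0.2346 - 0)²/13 = 0.004235 W
P_total = P_R1 + P_R2 + P_R3 + P_R4 + P_R5 = 6.731 W

Final answer: 6.731 W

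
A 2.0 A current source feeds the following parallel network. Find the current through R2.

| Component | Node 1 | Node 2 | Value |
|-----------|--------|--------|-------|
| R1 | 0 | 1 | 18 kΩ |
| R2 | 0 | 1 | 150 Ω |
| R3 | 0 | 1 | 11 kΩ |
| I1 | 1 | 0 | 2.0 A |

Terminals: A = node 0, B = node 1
All resistors sit directly between nodes 0 and 1, so they are in parallel and share one voltage V; the full source current 2 A splits among them.
1/R_par = 1/18000 + 1/150 + 1/11000 = 0.006813 S  =>  R_par = 146.8 Ω
V = I × R_par = 2 × 146.8 = 293.6 V
I_R2 = V/R2 = 293.6/150 = 1.957 A

Final answer: 1.957 A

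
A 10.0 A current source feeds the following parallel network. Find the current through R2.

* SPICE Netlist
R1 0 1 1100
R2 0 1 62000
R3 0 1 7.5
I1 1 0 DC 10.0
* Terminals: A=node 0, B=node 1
All resistors sit directly between nodes 0 and 1, so they are in parallel and share one voltage V; the full source current 10 A splits among them.
1/R_par = 1/1100 + 1/62000 + 1/7.5 = 0.1343 S  =>  R_par = 7.448 Ω
V = I × R_par = 10 × 7.448 = 74.48 V
I_R2 = V/R2 = 74.48/62000 = 0.001201 A

Final answer: 0.001201 A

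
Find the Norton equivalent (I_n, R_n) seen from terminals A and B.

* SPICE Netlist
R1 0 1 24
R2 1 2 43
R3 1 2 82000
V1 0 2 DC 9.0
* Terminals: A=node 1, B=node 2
Find the Thévenin equivalent first; then I_n = V_th/R_th and R_n = R_th.
Step 1 — V_th is the open-circuit voltage V_A - V_B (nothing connected across the terminals).
Nodal analysis, taking node 2 as the 0 V reference.
Source V1 fixes V_0 = 9 V.
KCL at each unknown node (sum of currents leaving = 0; resistances in Ω):
  Node 1: (V_1 - 9)/24 + (V_1 - 0)/43 + (V_1 - 0)/82000 = 0
Collecting terms: 0.06493 × V_1 = 0.375  =>  V_1 = 5.775 V
V_th = V_1 - V_2 = 5.775 - 0 = 5.775 V
Step 2 — R_th: zero the source — replace V1 by a short circuit (node 2 merges into node 0) — and find the resistance seen between A (node 1) and B (node 0).
Reduce the network between node 1 (A) and node 0 (B) by series/parallel combination:
  Rp1 = R1 ‖ R2 ‖ R3 (parallel, all between nodes 0 and 1) = 1/(1/24 + 1/43 + 1/82000) = 15.4 Ω
R_th = 15.4 Ω
I_n = V_th/R_th = 5.775/15.4 = 0.375 A, and R_n = R_th = 15.4 Ω

Final answer: I_n = 0.375 A, R_n = 15.4 Ω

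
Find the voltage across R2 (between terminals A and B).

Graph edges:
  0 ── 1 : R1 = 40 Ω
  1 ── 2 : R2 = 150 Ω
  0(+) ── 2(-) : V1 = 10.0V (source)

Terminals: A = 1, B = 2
R1 and R2 are in series across V1 (node 0 → node 1 → node 2), and the output A–B is taken across R2, so this is a voltage divider.
Series current: I = V1/(R1 + R2) = 10/(40 + 150) = 10/190 = 0.05263 A
V_R2 = I × R2 = V1 × R2/(R1 + R2) = 10 × 150/190 = 7.895 V

Final answer: 7.895 V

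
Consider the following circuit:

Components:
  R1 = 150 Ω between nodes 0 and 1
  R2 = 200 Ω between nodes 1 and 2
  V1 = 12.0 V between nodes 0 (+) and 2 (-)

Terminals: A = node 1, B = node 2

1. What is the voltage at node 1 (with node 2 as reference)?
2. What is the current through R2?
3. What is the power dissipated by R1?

Nodal analysis, taking node 2 as the 0 V reference.
Source V1 fixes V_0 = 12 V.
KCL at each unknown node (sum of currents leaving = 0; resistances in Ω):
  Node 1: (V_1 - 12)/150 + (V_1 - 0)/200 = 0
Collecting terms: 0.01167 × V_1 = 0.08  =>  V_1 = 6.857 V
Part 1:
  Read off the nodal solution: V_1 = 6.857 V
Part 2:
  I_R2 = (V_1 - V_2)/R2 = (6.857 - 0)/200 = 0.03429 A
  Magnitude: I_R2 = 0.03429 A
Part 3:
  I_R1 = (V_0 - V_1)/R1 = (12 - 6.857)/150 = 0.03429 A
  P_R1 = I_R1² × R1 = (0.03429)² × 150 = 0.1763 W

Final answers:
1. V_1 = 6.857 V
2. I_R2 = 0.03429 A
3. P_R1 = 0.1763 W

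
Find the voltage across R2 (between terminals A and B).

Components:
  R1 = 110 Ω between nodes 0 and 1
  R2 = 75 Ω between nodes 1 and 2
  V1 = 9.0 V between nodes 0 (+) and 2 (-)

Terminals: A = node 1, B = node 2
R1 and R2 are in series across V1 (node 0 → node 1 → node 2), and the output A–B is taken across R2, so this is a voltage divider.
Series current: I = V1/(R1 + R2) = 9/(110 + 75) = 9/185 = 0.04865 A
V_R2 = I × R2 = V1 × R2/(R1 + R2) = 9 × 75/185 = 3.649 V

Final answer: 3.649 V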